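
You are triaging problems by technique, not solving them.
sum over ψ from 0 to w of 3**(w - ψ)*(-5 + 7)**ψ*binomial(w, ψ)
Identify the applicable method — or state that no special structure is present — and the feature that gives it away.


Best approach: the binomial theorem — the summand is term ψ of a binomial expansion in (-5 + 7) and 3; the whole sum is a single power.


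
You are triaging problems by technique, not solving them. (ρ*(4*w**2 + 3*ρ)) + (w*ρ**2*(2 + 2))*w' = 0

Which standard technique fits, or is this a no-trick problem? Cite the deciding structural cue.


Technique: the exact-equation method — because the two cross partials coincide, the form is conservative as written — recover its potential in (ρ, w).


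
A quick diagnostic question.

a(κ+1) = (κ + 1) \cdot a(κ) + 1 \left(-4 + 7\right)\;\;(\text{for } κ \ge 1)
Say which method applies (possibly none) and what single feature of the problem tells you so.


Method: a summation factor — first-order, linear, moving coefficient κ + 1: the discrete analogue of an integrating factor handles it.


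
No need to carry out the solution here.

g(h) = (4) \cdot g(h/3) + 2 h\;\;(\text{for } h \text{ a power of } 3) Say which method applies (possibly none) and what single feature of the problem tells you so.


Diagnosis: the master substitution — the argument shrinks by the factor 3, so measure the index on a logarithmic scale and the recursion becomes a shift.


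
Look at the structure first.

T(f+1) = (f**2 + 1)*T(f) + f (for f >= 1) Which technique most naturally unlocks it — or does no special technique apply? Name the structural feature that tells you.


Verdict: a summation factor — one step of memory with a weight f**2 + 1 that changes as the index grows — the summation-factor construction is built for this.


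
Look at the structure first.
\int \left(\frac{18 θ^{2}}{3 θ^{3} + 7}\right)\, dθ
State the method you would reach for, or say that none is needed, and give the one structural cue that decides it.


Verdict: u-substitution — gathered as a product, the integrand carries the factor 18 θ^{2} — up to a constant, the derivative of the inner expression 3 θ^{3} + 7 — so u = 3 θ^{3} + 7 collapses the integral.


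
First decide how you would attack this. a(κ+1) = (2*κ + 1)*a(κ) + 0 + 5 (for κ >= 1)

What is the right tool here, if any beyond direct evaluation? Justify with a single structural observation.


Method: a summation factor — because the multiplier 2*κ + 1 is index-dependent, divide through by its running product and sum the resulting differences.


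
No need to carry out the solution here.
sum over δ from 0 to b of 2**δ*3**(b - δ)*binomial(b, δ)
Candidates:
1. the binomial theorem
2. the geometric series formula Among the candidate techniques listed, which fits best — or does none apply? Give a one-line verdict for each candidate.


Method: the binomial theorem — the binomial coefficients weight matched powers of 2 and 3, which is exactly the expansion of a binomial power.
- the binomial theorem — applicable, and directly so.
- the geometric series formula: dividing successive terms gives an index-dependent quantity, not a constant.


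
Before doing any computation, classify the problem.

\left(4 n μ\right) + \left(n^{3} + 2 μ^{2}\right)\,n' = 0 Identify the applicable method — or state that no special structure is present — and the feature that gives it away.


Method: the exact-equation method — take the mixed partials of 4 n μ and n^{3} + 2 μ^{2}: they are equal, which certifies an exact differential.


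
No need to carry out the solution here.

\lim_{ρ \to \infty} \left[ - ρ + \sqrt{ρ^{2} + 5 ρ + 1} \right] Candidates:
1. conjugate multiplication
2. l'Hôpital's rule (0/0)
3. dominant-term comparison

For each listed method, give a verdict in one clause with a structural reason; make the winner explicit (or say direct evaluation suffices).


Method: conjugate multiplication — an infinity-minus-infinity difference with a surviving radical — multiply by the conjugate to cancel the divergence.
- conjugate multiplication: applies; the problem has the shape this method handles.
- l'Hôpital's rule (0/0) — substitution produces ∞ − ∞ rather than a vanishing quotient; the rule needs a 0/0 ratio to act on.
- dominant-term comparison: no ranking of term growth rates resolves the limit here.


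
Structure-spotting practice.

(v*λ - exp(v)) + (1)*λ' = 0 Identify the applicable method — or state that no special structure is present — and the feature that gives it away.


Method: a linear integrating factor — λ appears only to the first power with coefficient v — the classic integrating-factor setup.


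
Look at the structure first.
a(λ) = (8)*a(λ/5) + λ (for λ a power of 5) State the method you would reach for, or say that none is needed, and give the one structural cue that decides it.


Method: the master substitution — the call at λ/5 makes this multiplicative recursion; the master-style substitution converts it to additive.


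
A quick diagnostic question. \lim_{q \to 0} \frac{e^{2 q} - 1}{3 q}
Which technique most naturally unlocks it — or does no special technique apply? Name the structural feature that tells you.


Method: l'Hôpital's rule (0/0) — the 0/0 form at 0 is the signature situation for l'Hôpital's rule. One could equally expand both pieces locally and compare leading terms; the rule does that in one stroke.


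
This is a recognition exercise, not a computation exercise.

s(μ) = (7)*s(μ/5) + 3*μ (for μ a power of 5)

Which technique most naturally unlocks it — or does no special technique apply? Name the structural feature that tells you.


Best approach: the master substitution — the recursive call is at index μ/5 rather than a shift, a divide-and-conquer shape — substituting μ = 5^m linearizes it.


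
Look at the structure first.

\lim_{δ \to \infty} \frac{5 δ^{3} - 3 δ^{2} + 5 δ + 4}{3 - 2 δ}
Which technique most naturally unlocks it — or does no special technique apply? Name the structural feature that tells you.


Technique: dominant-term comparison — at large δ only the top-degree terms survive; compare the leading terms and the limit falls out. Differentiating the expression as a single quotient would eventually settle it as well; matching dominant growth settles it immediately.


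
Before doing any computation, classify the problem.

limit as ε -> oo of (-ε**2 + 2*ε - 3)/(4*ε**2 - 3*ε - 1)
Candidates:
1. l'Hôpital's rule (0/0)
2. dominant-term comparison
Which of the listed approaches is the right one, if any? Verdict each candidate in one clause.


Verdict: dominant-term comparison — growth-rate triage: the leading powers of ε decide the limit, everything else is noise.
- l'Hôpital's rule (0/0): viewed as a single quotient this runs to ∞/∞, not the 0/0 clash this candidate addresses; an at-infinity variant of the rule would resolve it, but comparing leading growth reads the answer without differentiating.
- dominant-term comparison — a fit — the right tool for this form.


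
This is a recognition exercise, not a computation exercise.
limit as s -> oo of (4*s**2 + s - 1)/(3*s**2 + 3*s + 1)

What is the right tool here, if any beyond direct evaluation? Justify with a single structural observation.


Technique: dominant-term comparison — divide by the highest power of s present: lower-order terms vanish and the dominant ratio remains. l'Hôpital's at-infinity variant applies to the expression viewed as a single quotient; the leading-term comparison is the direct route.


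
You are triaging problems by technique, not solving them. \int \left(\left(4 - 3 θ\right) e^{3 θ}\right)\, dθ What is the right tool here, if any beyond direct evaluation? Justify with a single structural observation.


Diagnosis: integration by parts — a polynomial 4 - 3 θ against the kernel e^{3 θ} is the signature bounded-ladder case for integration by parts.


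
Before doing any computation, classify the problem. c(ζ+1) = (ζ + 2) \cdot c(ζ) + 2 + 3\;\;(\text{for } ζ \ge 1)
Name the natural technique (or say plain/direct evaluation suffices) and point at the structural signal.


Verdict: a summation factor — with the index-dependent coefficient ζ + 2, dividing by the cumulative product turns the left side into a pure difference.


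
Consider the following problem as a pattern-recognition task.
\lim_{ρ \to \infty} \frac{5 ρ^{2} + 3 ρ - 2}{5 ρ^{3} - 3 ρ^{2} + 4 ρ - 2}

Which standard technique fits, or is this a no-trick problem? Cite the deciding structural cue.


Verdict: dominant-term comparison — as ρ grows, only the highest-degree terms matter — compare leading terms and read the limit off. Viewed as a single quotient this is an ∞/∞ form — an at-infinity application of l'Hôpital's rule would also resolve it; comparing leading growth reads the answer without differentiating.


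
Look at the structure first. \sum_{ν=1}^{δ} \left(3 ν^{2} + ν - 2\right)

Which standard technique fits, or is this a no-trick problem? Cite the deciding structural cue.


Method: no special technique — Faulhaber territory: sum each constant-multiple power of ν with its closed-form formula, no trick required.


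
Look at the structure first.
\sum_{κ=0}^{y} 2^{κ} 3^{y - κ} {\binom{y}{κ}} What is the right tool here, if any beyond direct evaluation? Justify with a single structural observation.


Best approach: the binomial theorem — the summand is term κ of a binomial expansion in 2 and 3; the whole sum is a single power.


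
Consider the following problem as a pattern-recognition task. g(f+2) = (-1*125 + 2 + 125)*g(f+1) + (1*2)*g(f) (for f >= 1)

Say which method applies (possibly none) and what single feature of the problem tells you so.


Diagnosis: the characteristic-root method — the recurrence treats every index alike (constant coefficients, no forcing) — precisely the regime where r^f trials close it.


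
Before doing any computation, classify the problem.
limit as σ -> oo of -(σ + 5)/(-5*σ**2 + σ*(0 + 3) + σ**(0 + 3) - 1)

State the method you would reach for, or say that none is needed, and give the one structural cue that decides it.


Verdict: dominant-term comparison — divide by the highest power of σ present: lower-order terms vanish and the dominant ratio remains. l'Hôpital's at-infinity variant applies to the expression viewed as a single quotient; the leading-term comparison is the direct route.


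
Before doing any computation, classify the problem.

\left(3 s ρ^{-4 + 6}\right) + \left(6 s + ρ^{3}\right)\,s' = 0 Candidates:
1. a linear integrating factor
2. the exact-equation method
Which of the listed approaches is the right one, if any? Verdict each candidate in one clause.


Diagnosis: the exact-equation method — equality of cross partials is the green light — assemble the potential function term by term.
- a linear integrating factor: a nonlinear term in the unknown puts this outside the integrating-factor template.
- the exact-equation method — applicable, and directly so.


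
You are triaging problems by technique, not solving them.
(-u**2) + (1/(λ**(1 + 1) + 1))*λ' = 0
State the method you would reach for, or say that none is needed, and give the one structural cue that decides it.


Method: separation of variables — the slope splits multiplicatively: u**2 carrying all u-dependence times (λ**(1 + 1) + 1) carrying all λ-dependence — separate and integrate. The cross-partial test also passes here (vacuously, each side single-variable); the potential-function route would work, separation is simply more immediate.


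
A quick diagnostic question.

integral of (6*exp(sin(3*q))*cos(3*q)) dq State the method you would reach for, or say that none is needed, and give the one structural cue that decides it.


Method: u-substitution — everything non-trivial happens through the inner expression sin(3*q), and its derivative accounts for the remaining factor up to a constant, so set u = sin(3*q).


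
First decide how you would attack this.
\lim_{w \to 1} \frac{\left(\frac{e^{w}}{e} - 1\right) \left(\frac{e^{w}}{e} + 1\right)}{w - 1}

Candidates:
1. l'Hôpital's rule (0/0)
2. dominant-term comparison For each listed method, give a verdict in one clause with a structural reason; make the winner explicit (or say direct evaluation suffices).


Method: l'Hôpital's rule (0/0) — substituting 1 gives 0 over 0; differentiate top and bottom once and re-evaluate. A first-order expansion at the point is an equally standard path; the rule packages it.
- l'Hôpital's rule (0/0) — applicable, and directly so.
- dominant-term comparison: leading-power comparison does not apply to this form.


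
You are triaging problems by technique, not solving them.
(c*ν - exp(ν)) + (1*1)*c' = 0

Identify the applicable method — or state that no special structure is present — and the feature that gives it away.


Diagnosis: a linear integrating factor — c enters only linearly with coefficient ν; multiply by exp of the integral of ν and the left side becomes one derivative.


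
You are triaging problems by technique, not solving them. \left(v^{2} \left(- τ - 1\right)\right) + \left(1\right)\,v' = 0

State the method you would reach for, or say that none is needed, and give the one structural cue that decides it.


Verdict: separation of variables — separating collects all v-dependence with the derivative and leaves all τ-dependence opposite: variables separate.


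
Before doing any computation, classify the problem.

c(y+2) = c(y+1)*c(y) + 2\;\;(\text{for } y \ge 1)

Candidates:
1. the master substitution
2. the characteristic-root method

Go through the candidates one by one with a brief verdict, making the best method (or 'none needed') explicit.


Technique: no special technique — once the recursion is nonlinear, characteristic roots, master substitutions, and summation factors are all off the table.
- the master substitution — the recursive argument is a shift of the index, not a fixed fraction of it.
- the characteristic-root method: the recursion is nonlinear in the sequence values, so no linear-modes ansatz applies.


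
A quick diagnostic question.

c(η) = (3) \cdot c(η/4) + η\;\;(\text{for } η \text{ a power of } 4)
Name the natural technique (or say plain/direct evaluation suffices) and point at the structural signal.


Best approach: the master substitution — the argument contracts 4-fold per step: reindex η exponentially and solve the linear recurrence in the new index.


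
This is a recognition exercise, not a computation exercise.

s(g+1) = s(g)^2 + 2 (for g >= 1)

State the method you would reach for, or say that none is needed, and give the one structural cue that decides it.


Diagnosis: no special technique — the unknown sequence enters the update nonlinearly, so no linear method fits the recurrence as written — direct iteration remains.


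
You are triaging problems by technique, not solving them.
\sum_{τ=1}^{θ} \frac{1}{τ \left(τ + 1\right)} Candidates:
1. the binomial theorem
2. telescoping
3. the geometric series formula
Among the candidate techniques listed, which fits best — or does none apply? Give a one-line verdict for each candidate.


Technique: telescoping — one partial-fraction pass turns \frac{1}{τ \left(τ + 1\right)} into a shifted difference, and shifted differences telescope.
- the binomial theorem — no binomial coefficients pair up with complementary powers here.
- telescoping — yes, a natural case for it.
- the geometric series formula — there is no constant term-to-term ratio.


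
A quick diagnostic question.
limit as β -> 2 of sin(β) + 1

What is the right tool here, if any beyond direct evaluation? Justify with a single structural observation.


Best approach: no special technique — the expression is continuous at 2 — substitute and evaluate; no indeterminate form appears.


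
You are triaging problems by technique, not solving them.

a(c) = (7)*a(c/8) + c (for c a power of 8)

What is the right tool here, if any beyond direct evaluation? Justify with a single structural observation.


Best approach: the master substitution — the argument contracts 8-fold per step: reindex c exponentially and solve the linear recurrence in the new index.


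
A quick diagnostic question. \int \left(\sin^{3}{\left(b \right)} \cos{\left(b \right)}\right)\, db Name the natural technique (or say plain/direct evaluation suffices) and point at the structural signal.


Verdict: u-substitution — collected, the integrand has one factor that is, up to a constant, the derivative of an inner expression the rest depends on — substitute for that inner expression.


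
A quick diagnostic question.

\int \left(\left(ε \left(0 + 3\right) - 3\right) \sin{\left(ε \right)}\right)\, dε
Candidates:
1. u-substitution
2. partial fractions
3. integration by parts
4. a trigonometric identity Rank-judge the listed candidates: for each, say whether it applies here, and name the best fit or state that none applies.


Technique: integration by parts — differentiate (ε \left(0 + 3\right) - 3), integrate \sin{\left(ε \right)}: each pass lowers the polynomial degree, so parts terminates.
- u-substitution: no subexpression of the integrand pairs with its own derivative as a factor — individual terms may offer their own substitutions, but any change of variable covering the whole integral would have to be constructed from outside the expression.
- partial fractions — the expression is not a ratio of polynomials that decomposes further.
- integration by parts: yes — fits the structure here.
- a trigonometric identity — no even trigonometric power and no product of distinct frequencies to rewrite.


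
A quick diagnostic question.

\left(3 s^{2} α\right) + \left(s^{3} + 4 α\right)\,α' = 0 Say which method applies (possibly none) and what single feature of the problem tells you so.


Method: the exact-equation method — because the two cross partials coincide, the form is conservative as written — recover its potential in (s, α).


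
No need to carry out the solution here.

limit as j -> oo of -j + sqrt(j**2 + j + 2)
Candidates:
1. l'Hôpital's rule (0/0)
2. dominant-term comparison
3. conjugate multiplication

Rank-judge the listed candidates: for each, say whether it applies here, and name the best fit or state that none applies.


Method: conjugate multiplication — turning the difference into a conjugate-rationalized ratio makes the limit readable.
- l'Hôpital's rule (0/0) — the expression is a difference driving to ∞ − ∞, not a 0/0 quotient — there is no ratio for the rule to differentiate.
- dominant-term comparison — no ranking of term growth rates resolves the limit here.
- conjugate multiplication: a fit — the right tool for this form.


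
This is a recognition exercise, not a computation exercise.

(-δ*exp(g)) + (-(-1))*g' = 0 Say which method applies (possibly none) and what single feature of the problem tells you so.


Diagnosis: separation of variables — the derivative equals a pure function of δ (namely δ) times a pure function of g (namely exp(g)); divide and integrate each side.


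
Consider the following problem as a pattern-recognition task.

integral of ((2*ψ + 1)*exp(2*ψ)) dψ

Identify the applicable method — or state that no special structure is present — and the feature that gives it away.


Best approach: integration by parts — differentiate 2*ψ + 1, integrate exp(2*ψ): each pass lowers the polynomial degree, so parts terminates.


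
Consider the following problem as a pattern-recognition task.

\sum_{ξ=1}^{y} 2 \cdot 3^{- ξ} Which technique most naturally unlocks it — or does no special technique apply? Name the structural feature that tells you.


Technique: the geometric series formula — consecutive terms stand in a fixed index-free ratio — the geometric sum formula closes it.


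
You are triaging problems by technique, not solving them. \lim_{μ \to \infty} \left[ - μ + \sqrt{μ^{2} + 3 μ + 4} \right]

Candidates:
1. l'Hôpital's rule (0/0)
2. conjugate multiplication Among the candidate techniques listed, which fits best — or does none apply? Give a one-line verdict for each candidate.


Diagnosis: conjugate multiplication — the ∞ − ∞ radical form is the exact trigger for the conjugate maneuver.
- l'Hôpital's rule (0/0): the expression is a difference driving to ∞ − ∞, not a 0/0 quotient — there is no ratio for the rule to differentiate.
- conjugate multiplication: a fit — the right tool for this form.


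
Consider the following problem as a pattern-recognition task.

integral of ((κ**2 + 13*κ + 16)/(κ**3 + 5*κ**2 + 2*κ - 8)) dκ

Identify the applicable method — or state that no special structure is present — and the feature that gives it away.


Method: partial fractions — with κ**3 + 5*κ**2 + 2*κ - 8 factorable and the degree on top strictly smaller, simple-fraction decomposition is immediate.


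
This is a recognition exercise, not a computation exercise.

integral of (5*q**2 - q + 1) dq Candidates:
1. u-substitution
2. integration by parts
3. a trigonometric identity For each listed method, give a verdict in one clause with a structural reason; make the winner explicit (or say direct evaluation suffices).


Method: no special technique — scan for structure and find none: constant multiples of powers of q, integrate directly.
- u-substitution — no substitution does more than relabel what direct integration already handles.
- integration by parts — splitting off a factor buys nothing — the integrand integrates directly without parts.
- a trigonometric identity: with no trigonometric functions present, identity rewriting has no target.


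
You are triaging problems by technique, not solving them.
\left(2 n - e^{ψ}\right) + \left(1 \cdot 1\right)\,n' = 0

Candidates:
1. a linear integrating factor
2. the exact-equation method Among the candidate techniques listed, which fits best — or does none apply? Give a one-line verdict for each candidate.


Method: a linear integrating factor — the unknown enters only to the first power against a nonzero forcing term — the integrating-factor template applies directly.
- a linear integrating factor: yes — fits the structure here.
- the exact-equation method: the cross partial derivatives disagree, so no single potential exists.


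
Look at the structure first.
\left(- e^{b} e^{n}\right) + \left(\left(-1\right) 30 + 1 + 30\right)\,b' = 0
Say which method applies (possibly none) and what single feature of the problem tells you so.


Technique: separation of variables — all dependence on the two variables factors apart, the defining separable shape.


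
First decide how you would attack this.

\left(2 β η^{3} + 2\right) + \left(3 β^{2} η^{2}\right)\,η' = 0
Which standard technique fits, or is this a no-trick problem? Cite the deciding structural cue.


Best approach: the exact-equation method — 2 β η^{3} + 2 and 3 β^{2} η^{2} pass the exactness check on the nose, so no integrating factor in β or η is needed at all.


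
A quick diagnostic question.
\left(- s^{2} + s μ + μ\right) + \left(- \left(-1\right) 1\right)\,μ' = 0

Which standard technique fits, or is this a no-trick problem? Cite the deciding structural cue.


Best approach: a linear integrating factor — the unknown enters only to the first power against a nonzero forcing term — the integrating-factor template applies directly.


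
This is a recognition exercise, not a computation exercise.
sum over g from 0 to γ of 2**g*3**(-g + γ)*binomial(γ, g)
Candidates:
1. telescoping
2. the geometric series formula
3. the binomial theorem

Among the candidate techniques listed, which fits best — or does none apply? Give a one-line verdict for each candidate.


Diagnosis: the binomial theorem — binomial coefficients against complementary powers of 2 and 3: recognize the binomial expansion and resum.
- telescoping — as presented, consecutive terms share no shifted copy to cancel against — no rewrite is on display to change that.
- the geometric series formula: the ratio of consecutive terms depends on the index.
- the binomial theorem — yes, a natural case for it.


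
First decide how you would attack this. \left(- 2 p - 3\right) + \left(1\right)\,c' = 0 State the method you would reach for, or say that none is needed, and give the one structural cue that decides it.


Diagnosis: no special technique — solved for the derivative, no c appears — this is antidifferentiation in p wearing ODE clothing.


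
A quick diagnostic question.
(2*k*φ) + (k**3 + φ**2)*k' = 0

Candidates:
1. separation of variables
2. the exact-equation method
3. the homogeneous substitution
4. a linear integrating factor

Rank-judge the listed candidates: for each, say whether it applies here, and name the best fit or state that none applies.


Best approach: the exact-equation method — the compatibility test passes: the k-derivative of 2*k*φ matches the φ-derivative of k**3 + φ**2, so integrate a potential.
- separation of variables — the two dependences are entangled, not a clean product of one-variable pieces.
- the exact-equation method: applies; the problem has the shape this method handles.
- the homogeneous substitution — the slope is not a function of the ratio of the variables alone.
- a linear integrating factor: a nonlinear term in the unknown puts this outside the integrating-factor template.


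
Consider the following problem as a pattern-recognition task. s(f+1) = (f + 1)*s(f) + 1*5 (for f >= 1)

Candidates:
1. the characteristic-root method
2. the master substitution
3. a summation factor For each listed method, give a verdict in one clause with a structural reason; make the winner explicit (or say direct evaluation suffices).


Technique: a summation factor — one-term recursion with variable weight f + 1 is solved by product normalization, not by root-finding.
- the characteristic-root method: the coefficients vary with the index, breaking the constant-coefficient structure the method needs.
- the master substitution: the recursive argument is a shift of the index, not a fixed fraction of it.
- a summation factor: applies; the problem has the shape this method handles.


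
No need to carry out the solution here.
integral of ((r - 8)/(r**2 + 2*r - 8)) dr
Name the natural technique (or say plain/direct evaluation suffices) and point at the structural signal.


Diagnosis: partial fractions — rational integrand, reducible denominator r**2 + 2*r - 8: decompose first, integrate second.


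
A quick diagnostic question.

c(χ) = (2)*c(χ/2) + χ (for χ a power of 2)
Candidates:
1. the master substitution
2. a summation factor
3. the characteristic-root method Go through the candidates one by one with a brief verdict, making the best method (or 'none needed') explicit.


Technique: the master substitution — the argument χ/2 divides the index by 2; the standard χ = 2^m substitution converts it to a constant-shift recurrence.
- the master substitution — yes — fits the structure here.
- a summation factor — a divided-index call is outside the fixed-shift first-order family a summation factor normalizes.
- the characteristic-root method: a divided-index call is not the fixed-shift linear shape that characteristic roots solve.


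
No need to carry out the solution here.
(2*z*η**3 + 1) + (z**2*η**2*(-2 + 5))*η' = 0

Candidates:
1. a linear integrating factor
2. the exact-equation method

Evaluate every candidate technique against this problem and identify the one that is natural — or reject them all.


Verdict: the exact-equation method — equality of cross partials is the green light — assemble the potential function term by term.
- a linear integrating factor — the unknown enters nonlinearly (through a power, a denominator, or a transcendental function), which the linear integrating-factor recipe cannot absorb as-is — any repair would come from a preliminary substitution, not the factor.
- the exact-equation method: yes — fits the structure here.


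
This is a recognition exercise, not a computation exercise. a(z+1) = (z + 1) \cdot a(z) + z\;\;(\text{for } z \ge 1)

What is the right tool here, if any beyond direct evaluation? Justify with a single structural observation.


Verdict: a summation factor — an index-dependent multiplier z + 1 rules out characteristic roots; a summation factor converts it to a pure difference.


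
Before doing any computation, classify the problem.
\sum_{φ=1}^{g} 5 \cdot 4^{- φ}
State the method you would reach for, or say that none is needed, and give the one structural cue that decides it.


Diagnosis: the geometric series formula — consecutive terms stand in a fixed index-free ratio — the geometric sum formula closes it.


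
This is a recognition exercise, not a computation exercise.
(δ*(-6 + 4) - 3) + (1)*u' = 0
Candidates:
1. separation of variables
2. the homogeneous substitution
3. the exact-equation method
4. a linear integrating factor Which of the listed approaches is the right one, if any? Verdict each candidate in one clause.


Technique: no special technique — with u absent the equation is not coupled at all: direct integration in δ.
- separation of variables — any separation here is vacuous (nothing depends on the unknown); direct integration is the honest label.
- the homogeneous substitution — the slope does not depend on the ratio of the variables alone.
- the exact-equation method: the unknown never enters the equation — exactness holds emptily, with nothing for the method to add.
- a linear integrating factor: the linear template holds only trivially here (the unknown is absent, so the coefficient is zero) — the method is not the natural label.


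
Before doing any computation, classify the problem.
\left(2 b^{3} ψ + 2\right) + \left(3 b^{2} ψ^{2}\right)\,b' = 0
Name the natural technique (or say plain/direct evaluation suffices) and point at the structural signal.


Technique: the exact-equation method — equality of cross partials is the green light — assemble the potential function term by term.


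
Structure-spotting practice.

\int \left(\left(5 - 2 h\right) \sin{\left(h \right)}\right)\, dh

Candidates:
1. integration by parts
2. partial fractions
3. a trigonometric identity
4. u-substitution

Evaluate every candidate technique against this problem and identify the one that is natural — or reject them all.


Diagnosis: integration by parts — differentiate 5 - 2 h, integrate \sin{\left(h \right)}: each pass lowers the polynomial degree, so parts terminates.
- integration by parts — a fit — the right tool for this form.
- partial fractions — there is no rational-function structure to decompose.
- a trigonometric identity — no even trigonometric power and no product of distinct frequencies to rewrite.
- u-substitution — no subexpression of the integrand serves as a whole-integral substitution inner — individual terms may offer their own, but none carries its derivative as a factor of the full integrand; a working change of variable would have to be constructed from outside the expression.


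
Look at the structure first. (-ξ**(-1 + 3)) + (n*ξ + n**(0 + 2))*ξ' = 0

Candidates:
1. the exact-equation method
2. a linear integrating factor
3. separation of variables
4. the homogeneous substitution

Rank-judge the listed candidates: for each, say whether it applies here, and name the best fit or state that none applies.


Best approach: the homogeneous substitution — the slope's numerator and denominator have matching total degree, so it depends only on ξ/n and the ratio substitution collapses it. Rewriting — with the variables' roles exchanged where the shape demands it — would expose a Bernoulli structure too; the homogeneous substitution simply reads the degrees directly.
- the exact-equation method — the mixed-partials test fails on this split — it is not an exact differential as presented.
- a linear integrating factor — the unknown enters nonlinearly (through a power, a denominator, or a transcendental function), which the linear integrating-factor recipe cannot absorb as-is — any repair would come from a preliminary substitution, not the factor.
- separation of variables: the two dependences do not factor apart.
- the homogeneous substitution — applicable, and directly so.


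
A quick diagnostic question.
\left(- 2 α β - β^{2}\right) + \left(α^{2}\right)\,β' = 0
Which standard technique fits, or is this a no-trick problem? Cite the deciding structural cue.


Technique: the homogeneous substitution — the slope's numerator and denominator have matching total degree, so it depends only on β/α and the ratio substitution collapses it. A Bernoulli substitution is a fair alternative on this equation directly; the homogeneous reading takes it as given.


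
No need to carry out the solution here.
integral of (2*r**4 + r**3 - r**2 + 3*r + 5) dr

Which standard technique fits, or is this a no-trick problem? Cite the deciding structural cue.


Technique: no special technique — every term is a constant multiple of a power of r; term-wise power-rule integration needs no preliminary transformation.


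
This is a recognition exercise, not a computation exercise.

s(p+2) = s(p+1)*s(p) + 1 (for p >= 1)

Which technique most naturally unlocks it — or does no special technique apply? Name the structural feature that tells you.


Technique: no special technique — the recurrence is nonlinear in the sequence terms; no linear-recurrence method fits it as written — one iterates or studies it directly.


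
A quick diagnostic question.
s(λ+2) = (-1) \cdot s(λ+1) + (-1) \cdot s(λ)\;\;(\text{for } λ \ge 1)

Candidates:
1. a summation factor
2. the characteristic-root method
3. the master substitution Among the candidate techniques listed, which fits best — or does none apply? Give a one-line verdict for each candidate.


Verdict: the characteristic-root method — the recurrence treats every index alike (constant coefficients, no forcing) — precisely the regime where r^λ trials close it.
- a summation factor — a summation factor telescopes one-step recursions; this one carries higher-order memory.
- the characteristic-root method: applies; the problem has the shape this method handles.
- the master substitution: with no divided-index recursive call, reindexing by powers of a base buys nothing.


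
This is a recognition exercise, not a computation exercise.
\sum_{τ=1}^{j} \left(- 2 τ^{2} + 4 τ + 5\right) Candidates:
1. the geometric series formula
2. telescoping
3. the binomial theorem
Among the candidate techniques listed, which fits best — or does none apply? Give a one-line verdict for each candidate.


Verdict: no special technique — with only polynomial terms in τ present, the classical sum-of-powers identities are all you need.
- the geometric series formula — the term-to-term ratio drifts with the index — the one thing the geometric formula cannot absorb.
- telescoping: neither a shifted-difference shape nor integer-spaced poles are present.
- the binomial theorem: no binomial coefficients pair with matched powers.


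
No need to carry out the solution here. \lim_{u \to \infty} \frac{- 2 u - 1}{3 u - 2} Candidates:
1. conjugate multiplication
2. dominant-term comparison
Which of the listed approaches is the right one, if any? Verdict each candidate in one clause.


Technique: dominant-term comparison — as u grows, only the highest-degree terms matter — compare leading terms and read the limit off.
- conjugate multiplication — there is no infinity-minus-infinity radical difference to rationalize.
- dominant-term comparison — yes, a natural case for it.


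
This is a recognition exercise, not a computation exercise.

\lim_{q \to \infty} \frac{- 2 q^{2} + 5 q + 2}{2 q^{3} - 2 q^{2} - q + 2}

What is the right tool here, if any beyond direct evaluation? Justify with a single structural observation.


Diagnosis: dominant-term comparison — at large q only the top-degree terms survive; compare the leading terms and the limit falls out. As a single quotient, the ∞/∞ shape would yield to repeated differentiation as well — the growth comparison gets there in one look.


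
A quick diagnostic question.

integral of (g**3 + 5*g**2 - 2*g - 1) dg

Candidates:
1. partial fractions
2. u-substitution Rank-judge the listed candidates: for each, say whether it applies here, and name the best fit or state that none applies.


Technique: no special technique — every term is a constant multiple of a power of g; term-wise power-rule integration needs no preliminary transformation.
- partial fractions — there is no rational-function structure to decompose.
- u-substitution — any workable substitution here is cosmetic — the integrand is already in directly integrable form.


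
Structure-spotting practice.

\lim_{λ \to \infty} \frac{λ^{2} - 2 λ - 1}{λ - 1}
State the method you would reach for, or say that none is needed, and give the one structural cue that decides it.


Diagnosis: dominant-term comparison — at large λ only the top-degree terms survive; compare the leading terms and the limit falls out. As a single quotient, the ∞/∞ shape would yield to repeated differentiation as well — the growth comparison gets there in one look.


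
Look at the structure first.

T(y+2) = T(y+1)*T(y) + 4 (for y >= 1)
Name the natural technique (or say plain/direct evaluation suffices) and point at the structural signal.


Technique: no special technique — the update rule curves (it is not linear in the unknown sequence), so no superposition-based closed form attaches — iterate or study it directly.


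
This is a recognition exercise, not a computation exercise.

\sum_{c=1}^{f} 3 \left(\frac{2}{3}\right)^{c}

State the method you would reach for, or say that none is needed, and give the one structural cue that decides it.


Diagnosis: the geometric series formula — check a ratio of consecutive terms: it is \frac{2}{3}, independent of the index, so the geometric formula closes the sum.


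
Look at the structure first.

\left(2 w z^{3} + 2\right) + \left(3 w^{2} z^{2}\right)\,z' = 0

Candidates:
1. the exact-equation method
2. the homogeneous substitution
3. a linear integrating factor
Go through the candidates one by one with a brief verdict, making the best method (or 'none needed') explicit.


Method: the exact-equation method — d/dz of 2 w z^{3} + 2 equals d/dw of 3 w^{2} z^{2}: the form is a total differential of one potential — integrate it exactly.
- the exact-equation method: yes — fits the structure here.
- the homogeneous substitution: the ratio of the variables does not determine the slope.
- a linear integrating factor — the unknown enters nonlinearly (through a power, a denominator, or a transcendental function), which the linear integrating-factor recipe cannot absorb as-is — any repair would come from a preliminary substitution, not the factor.


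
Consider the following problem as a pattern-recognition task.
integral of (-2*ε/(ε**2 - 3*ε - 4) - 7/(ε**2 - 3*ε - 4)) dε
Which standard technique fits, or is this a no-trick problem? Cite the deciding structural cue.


Technique: partial fractions — with ε**2 - 3*ε - 4 factorable and the degree on top strictly smaller, simple-fraction decomposition is immediate.


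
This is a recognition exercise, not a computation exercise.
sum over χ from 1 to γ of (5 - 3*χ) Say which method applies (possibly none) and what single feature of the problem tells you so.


Technique: no special technique — no ratio, no shift structure, no binomial pattern: sum the constant-multiple powers of χ with known formulas.
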